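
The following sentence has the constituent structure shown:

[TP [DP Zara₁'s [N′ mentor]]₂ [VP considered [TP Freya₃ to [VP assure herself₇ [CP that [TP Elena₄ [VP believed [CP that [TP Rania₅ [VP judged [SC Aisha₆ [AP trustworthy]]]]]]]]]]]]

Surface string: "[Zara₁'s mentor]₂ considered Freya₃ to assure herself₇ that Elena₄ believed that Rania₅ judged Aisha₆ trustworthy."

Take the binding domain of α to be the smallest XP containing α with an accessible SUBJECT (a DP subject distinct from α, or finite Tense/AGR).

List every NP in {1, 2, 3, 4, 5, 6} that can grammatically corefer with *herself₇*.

{3}

*herself* is an anaphor, so Principle A applies: it must be bound in its binding domain.
Binding domain of *herself₇*: the embedded TP, whose subject is Freya₃.
*Zara₁* does not c-command the anaphor → cannot bind it.
*[Zara₁'s mentor]₂* c-commands the anaphor but is outside its binding domain → cannot satisfy Principle A.
*Freya₃* c-commands the anaphor within its binding domain → licit binder.
*Elena₄* does not c-command the anaphor → cannot bind it.
*Rania₅* does not c-command the anaphor → cannot bind it.
*Aisha₆* does not c-command the anaphor → cannot bind it.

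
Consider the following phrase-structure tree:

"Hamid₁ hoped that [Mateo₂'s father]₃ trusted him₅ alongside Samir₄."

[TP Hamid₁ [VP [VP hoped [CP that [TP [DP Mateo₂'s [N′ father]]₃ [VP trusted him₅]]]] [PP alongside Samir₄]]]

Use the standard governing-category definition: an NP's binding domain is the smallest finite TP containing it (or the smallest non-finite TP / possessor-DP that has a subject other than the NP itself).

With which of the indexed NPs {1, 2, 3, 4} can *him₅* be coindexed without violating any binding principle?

*him* is a pronoun, so Principle B applies: it must be free in its binding domain.
Binding domain of *him₅*: the embedded TP, whose subject is [Mateo₂'s father]₃.
*Hamid₁* c-commands the pronoun but from outside its binding domain, and is not c-commanded by it → coindexation permitted.
*Mateo₂* and the pronoun do not c-command one another → neither Principle B nor Principle C is at stake; coindexation permitted.
*[Mateo₂'s father]₃* c-commands the pronoun within its binding domain → coindexation would violate Principle B.
*Samir₄* and the pronoun do not c-command one another → neither Principle B nor Principle C is at stake; coindexation permitted.

{1, 2, 4}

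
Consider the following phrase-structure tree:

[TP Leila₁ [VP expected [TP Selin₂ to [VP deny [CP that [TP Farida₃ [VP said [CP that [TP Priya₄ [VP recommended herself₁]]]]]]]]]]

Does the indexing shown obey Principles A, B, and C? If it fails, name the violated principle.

The two coindexed NPs are *Leila₁* and *herself₁*.
*herself₁* is an anaphor. Principle A requires it to be bound within its binding domain — the embedded TP, whose subject is Priya₄.
Within that domain it is c-commanded by *Priya₄*, which does not share its index.
*Leila₁* does c-command the anaphor, but from outside its binding domain.
The anaphor is unbound in its domain → Principle A violation.

Principle A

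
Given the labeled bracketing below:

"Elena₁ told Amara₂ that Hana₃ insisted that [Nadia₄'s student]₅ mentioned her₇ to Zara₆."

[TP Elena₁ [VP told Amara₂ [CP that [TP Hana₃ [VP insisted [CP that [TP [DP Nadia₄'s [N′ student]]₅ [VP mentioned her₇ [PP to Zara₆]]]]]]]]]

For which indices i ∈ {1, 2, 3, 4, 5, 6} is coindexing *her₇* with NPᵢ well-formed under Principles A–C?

{1, 2, 3, 4}

*her* is a pronoun, so Principle B applies: it must be free in its binding domain.
Binding domain of *her₇*: the embedded TP, whose subject is [Nadia₄'s student]₅.
*Elena₁* c-commands the pronoun but from outside its binding domain, and is not c-commanded by it → coindexation permitted.
*Amara₂* c-commands the pronoun but from outside its binding domain, and is not c-commanded by it → coindexation permitted.
*Hana₃* c-commands the pronoun but from outside its binding domain, and is not c-commanded by it → coindexation permitted.
*Nadia₄* and the pronoun do not c-command one another → neither Principle B nor Principle C is at stake; coindexation permitted.
*[Nadia₄'s student]₅* c-commands the pronoun within its binding domain → coindexation would violate Principle B.
*Zara₆*: the pronoun c-commands this R-expression → coindexation would violate Principle C on *Zara₆*.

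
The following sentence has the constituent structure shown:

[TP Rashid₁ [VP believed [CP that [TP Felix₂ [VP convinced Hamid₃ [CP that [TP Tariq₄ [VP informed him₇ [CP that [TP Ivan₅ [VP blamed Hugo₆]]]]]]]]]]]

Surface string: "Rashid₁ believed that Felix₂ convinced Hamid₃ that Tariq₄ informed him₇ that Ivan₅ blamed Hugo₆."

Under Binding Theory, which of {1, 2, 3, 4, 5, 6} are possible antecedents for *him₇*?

*him* is a pronoun, so Principle B applies: it must be free in its binding domain.
Binding domain of *him₇*: the embedded TP, whose subject is Tariq₄.
*Rashid₁* c-commands the pronoun but from outside its binding domain, and is not c-commanded by it → coindexation permitted.
*Felix₂* c-commands the pronoun but from outside its binding domain, and is not c-commanded by it → coindexation permitted.
*Hamid₃* c-commands the pronoun but from outside its binding domain, and is not c-commanded by it → coindexation permitted.
*Tariq₄* c-commands the pronoun within its binding domain → coindexation would violate Principle B.
*Ivan₅*: the pronoun c-commands this R-expression → coindexation would violate Principle C on *Ivan₅*.
*Hugo₆*: the pronoun c-commands this R-expression → coindexation would violate Principle C on *Hugo₆*.

{1, 2, 3}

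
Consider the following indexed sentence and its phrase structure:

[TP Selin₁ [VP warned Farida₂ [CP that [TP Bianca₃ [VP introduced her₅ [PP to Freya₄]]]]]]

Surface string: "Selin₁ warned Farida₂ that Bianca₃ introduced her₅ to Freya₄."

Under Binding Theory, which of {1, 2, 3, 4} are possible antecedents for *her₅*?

{1, 2}

*her* is a pronoun, so Principle B applies: it must be free in its binding domain.
Binding domain of *her₅*: the embedded TP, whose subject is Bianca₃.
*Selin₁* c-commands the pronoun but from outside its binding domain, and is not c-commanded by it → coindexation permitted.
*Farida₂* c-commands the pronoun but from outside its binding domain, and is not c-commanded by it → coindexation permitted.
*Bianca₃* c-commands the pronoun within its binding domain → coindexation would violate Principle B.
*Freya₄*: the pronoun c-commands this R-expression → coindexation would violate Principle C on *Freya₄*.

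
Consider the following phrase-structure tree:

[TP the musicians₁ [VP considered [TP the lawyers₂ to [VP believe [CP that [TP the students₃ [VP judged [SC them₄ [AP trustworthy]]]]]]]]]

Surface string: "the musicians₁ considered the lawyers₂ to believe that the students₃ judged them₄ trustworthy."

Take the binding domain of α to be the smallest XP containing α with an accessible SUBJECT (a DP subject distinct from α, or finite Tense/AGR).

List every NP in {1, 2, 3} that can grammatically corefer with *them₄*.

*them* is a pronoun, so Principle B applies: it must be free in its binding domain.
Binding domain of *them₄*: the embedded TP, whose subject is the students₃.
*the musicians₁* c-commands the pronoun but from outside its binding domain, and is not c-commanded by it → coindexation permitted.
*the lawyers₂* c-commands the pronoun but from outside its binding domain, and is not c-commanded by it → coindexation permitted.
*the students₃* c-commands the pronoun within its binding domain → coindexation would violate Principle B.

{1, 2}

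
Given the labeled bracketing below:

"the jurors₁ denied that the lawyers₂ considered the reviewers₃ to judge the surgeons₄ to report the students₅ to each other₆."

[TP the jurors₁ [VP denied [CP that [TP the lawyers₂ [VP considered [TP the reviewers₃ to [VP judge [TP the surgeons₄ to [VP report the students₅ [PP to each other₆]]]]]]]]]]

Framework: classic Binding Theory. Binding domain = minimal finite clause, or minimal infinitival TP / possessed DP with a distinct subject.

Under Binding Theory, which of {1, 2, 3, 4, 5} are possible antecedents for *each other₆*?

{4, 5}

*each other* is an anaphor, so Principle A applies: it must be bound in its binding domain.
Binding domain of *each other₆*: the embedded TP, whose subject is the surgeons₄.
*the jurors₁* c-commands the anaphor but is outside its binding domain → cannot satisfy Principle A.
*the lawyers₂* c-commands the anaphor but is outside its binding domain → cannot satisfy Principle A.
*the reviewers₃* c-commands the anaphor but is outside its binding domain → cannot satisfy Principle A.
*the surgeons₄* c-commands the anaphor within its binding domain → licit binder.
*the students₅* c-commands the anaphor within its binding domain → licit binder.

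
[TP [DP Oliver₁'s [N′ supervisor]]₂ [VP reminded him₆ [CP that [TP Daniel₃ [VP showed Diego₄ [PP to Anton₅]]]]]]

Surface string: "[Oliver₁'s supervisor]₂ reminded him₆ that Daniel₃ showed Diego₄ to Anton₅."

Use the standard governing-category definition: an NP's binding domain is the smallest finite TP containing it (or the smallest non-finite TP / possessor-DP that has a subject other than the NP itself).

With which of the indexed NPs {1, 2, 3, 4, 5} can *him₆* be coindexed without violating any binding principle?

{1}

*him* is a pronoun, so Principle B applies: it must be free in its binding domain.
Binding domain of *him₆*: the matrix TP, whose subject is [Oliver₁'s supervisor]₂.
*Oliver₁* and the pronoun do not c-command one another → neither Principle B nor Principle C is at stake; coindexation permitted.
*[Oliver₁'s supervisor]₂* c-commands the pronoun within its binding domain → coindexation would violate Principle B.
*Daniel₃*: the pronoun c-commands this R-expression → coindexation would violate Principle C on *Daniel₃*.
*Diego₄*: the pronoun c-commands this R-expression → coindexation would violate Principle C on *Diego₄*.
*Anton₅*: the pronoun c-commands this R-expression → coindexation would violate Principle C on *Anton₅*.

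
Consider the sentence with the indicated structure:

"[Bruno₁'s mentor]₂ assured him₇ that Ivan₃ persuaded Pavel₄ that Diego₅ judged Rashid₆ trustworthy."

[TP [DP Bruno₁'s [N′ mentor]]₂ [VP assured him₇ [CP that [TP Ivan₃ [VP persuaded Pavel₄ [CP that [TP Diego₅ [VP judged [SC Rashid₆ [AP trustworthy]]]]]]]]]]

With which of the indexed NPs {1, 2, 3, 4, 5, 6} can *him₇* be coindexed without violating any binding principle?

{1}

*him* is a pronoun, so Principle B applies: it must be free in its binding domain.
Binding domain of *him₇*: the matrix TP, whose subject is [Bruno₁'s mentor]₂.
*Bruno₁* and the pronoun do not c-command one another → neither Principle B nor Principle C is at stake; coindexation permitted.
*[Bruno₁'s mentor]₂* c-commands the pronoun within its binding domain → coindexation would violate Principle B.
*Ivan₃*: the pronoun c-commands this R-expression → coindexation would violate Principle C on *Ivan₃*.
*Pavel₄*: the pronoun c-commands this R-expression → coindexation would violate Principle C on *Pavel₄*.
*Diego₅*: the pronoun c-commands this R-expression → coindexation would violate Principle C on *Diego₅*.
*Rashid₆*: the pronoun c-commands this R-expression → coindexation would violate Principle C on *Rashid₆*.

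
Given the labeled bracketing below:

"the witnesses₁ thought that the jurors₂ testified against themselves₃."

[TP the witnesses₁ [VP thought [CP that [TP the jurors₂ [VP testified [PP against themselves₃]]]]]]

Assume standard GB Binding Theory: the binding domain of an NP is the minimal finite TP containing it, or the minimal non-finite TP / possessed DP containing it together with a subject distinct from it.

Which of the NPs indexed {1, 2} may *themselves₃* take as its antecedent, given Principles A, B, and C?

*themselves* is an anaphor, so Principle A applies: it must be bound in its binding domain.
Binding domain of *themselves₃*: the embedded TP, whose subject is the jurors₂.
*the witnesses₁* c-commands the anaphor but is outside its binding domain → cannot satisfy Principle A.
*the jurors₂* c-commands the anaphor within its binding domain → licit binder.

{2}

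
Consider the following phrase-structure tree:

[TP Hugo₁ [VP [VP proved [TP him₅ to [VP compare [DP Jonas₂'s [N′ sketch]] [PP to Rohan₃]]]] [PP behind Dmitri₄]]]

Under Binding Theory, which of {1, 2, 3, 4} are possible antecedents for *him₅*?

*him* is a pronoun, so Principle B applies: it must be free in its binding domain.
Binding domain of *him₅*: the matrix TP, whose subject is Hugo₁.
*Hugo₁* c-commands the pronoun within its binding domain → coindexation would violate Principle B.
*Jonas₂*: the pronoun c-commands this R-expression → coindexation would violate Principle C on *Jonas₂*.
*Rohan₃*: the pronoun c-commands this R-expression → coindexation would violate Principle C on *Rohan₃*.
*Dmitri₄* and the pronoun do not c-command one another → neither Principle B nor Principle C is at stake; coindexation permitted.

{4}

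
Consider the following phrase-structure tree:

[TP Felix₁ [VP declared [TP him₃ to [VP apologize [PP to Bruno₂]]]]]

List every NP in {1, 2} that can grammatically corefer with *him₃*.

none

*him* is a pronoun, so Principle B applies: it must be free in its binding domain.
Binding domain of *him₃*: the matrix TP, whose subject is Felix₁.
*Felix₁* c-commands the pronoun within its binding domain → coindexation would violate Principle B.
*Bruno₂*: the pronoun c-commands this R-expression → coindexation would violate Principle C on *Bruno₂*.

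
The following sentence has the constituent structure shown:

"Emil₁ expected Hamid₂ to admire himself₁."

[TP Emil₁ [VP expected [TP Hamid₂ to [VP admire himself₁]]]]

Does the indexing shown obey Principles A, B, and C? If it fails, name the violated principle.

Principle A

The two coindexed NPs are *Emil₁* and *himself₁*.
*himself₁* is an anaphor. Principle A requires it to be bound within its binding domain — the embedded TP, whose subject is Hamid₂.
Within that domain it is c-commanded by *Hamid₂*, which does not share its index.
*Emil₁* does c-command the anaphor, but from outside its binding domain.
The anaphor is unbound in its domain → Principle A violation.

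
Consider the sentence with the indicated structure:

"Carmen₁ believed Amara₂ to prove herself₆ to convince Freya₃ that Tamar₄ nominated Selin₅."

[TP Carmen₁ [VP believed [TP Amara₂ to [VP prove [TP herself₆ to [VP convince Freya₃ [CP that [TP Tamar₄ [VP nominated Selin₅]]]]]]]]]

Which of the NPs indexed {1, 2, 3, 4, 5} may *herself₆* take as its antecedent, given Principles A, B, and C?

{2}

*herself* is an anaphor, so Principle A applies: it must be bound in its binding domain.
Binding domain of *herself₆*: the embedded TP, whose subject is Amara₂.
*Carmen₁* c-commands the anaphor but is outside its binding domain → cannot satisfy Principle A.
*Amara₂* c-commands the anaphor within its binding domain → licit binder.
*Freya₃* does not c-command the anaphor → cannot bind it.
*Tamar₄* does not c-command the anaphor → cannot bind it.
*Selin₅* does not c-command the anaphor → cannot bind it.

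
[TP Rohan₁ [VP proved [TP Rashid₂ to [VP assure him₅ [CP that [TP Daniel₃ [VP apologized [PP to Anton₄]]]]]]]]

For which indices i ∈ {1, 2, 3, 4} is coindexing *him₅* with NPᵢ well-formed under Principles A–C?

*him* is a pronoun, so Principle B applies: it must be free in its binding domain.
Binding domain of *him₅*: the embedded TP, whose subject is Rashid₂.
*Rohan₁* c-commands the pronoun but from outside its binding domain, and is not c-commanded by it → coindexation permitted.
*Rashid₂* c-commands the pronoun within its binding domain → coindexation would violate Principle B.
*Daniel₃*: the pronoun c-commands this R-expression → coindexation would violate Principle C on *Daniel₃*.
*Anton₄*: the pronoun c-commands this R-expression → coindexation would violate Principle C on *Anton₄*.

{1}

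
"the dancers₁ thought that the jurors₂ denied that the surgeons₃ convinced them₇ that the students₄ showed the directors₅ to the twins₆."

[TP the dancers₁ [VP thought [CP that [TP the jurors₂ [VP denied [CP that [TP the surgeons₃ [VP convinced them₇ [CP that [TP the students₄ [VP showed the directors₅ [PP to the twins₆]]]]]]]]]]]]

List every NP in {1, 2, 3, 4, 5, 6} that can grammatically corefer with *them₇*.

{1, 2}

*them* is a pronoun, so Principle B applies: it must be free in its binding domain.
Binding domain of *them₇*: the embedded TP, whose subject is the surgeons₃.
*the dancers₁* c-commands the pronoun but from outside its binding domain, and is not c-commanded by it → coindexation permitted.
*the jurors₂* c-commands the pronoun but from outside its binding domain, and is not c-commanded by it → coindexation permitted.
*the surgeons₃* c-commands the pronoun within its binding domain → coindexation would violate Principle B.
*the students₄*: the pronoun c-commands this R-expression → coindexation would violate Principle C on *the students₄*.
*the directors₅*: the pronoun c-commands this R-expression → coindexation would violate Principle C on *the directors₅*.
*the twins₆*: the pronoun c-commands this R-expression → coindexation would violate Principle C on *the twins₆*.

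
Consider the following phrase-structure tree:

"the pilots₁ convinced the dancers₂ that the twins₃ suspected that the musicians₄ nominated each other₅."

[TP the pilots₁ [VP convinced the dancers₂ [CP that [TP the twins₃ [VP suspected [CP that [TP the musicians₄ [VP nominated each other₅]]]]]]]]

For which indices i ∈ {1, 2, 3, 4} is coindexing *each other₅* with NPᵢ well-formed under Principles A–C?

*each other* is an anaphor, so Principle A applies: it must be bound in its binding domain.
Binding domain of *each other₅*: the embedded TP, whose subject is the musicians₄.
*the pilots₁* c-commands the anaphor but is outside its binding domain → cannot satisfy Principle A.
*the dancers₂* c-commands the anaphor but is outside its binding domain → cannot satisfy Principle A.
*the twins₃* c-commands the anaphor but is outside its binding domain → cannot satisfy Principle A.
*the musicians₄* c-commands the anaphor within its binding domain → licit binder.

{4}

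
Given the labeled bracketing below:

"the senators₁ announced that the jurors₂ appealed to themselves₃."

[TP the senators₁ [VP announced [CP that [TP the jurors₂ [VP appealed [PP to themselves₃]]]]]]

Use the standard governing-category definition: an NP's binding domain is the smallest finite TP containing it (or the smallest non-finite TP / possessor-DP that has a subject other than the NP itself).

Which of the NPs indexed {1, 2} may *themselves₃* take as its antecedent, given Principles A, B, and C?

{2}

*themselves* is an anaphor, so Principle A applies: it must be bound in its binding domain.
Binding domain of *themselves₃*: the embedded TP, whose subject is the jurors₂.
*the senators₁* c-commands the anaphor but is outside its binding domain → cannot satisfy Principle A.
*the jurors₂* c-commands the anaphor within its binding domain → licit binder.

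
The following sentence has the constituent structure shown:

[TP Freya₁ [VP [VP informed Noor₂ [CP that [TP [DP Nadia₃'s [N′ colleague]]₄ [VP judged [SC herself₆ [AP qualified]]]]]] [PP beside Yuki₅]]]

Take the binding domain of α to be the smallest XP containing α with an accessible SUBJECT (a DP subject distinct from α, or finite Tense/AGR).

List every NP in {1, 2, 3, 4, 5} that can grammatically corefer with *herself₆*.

{4}

*herself* is an anaphor, so Principle A applies: it must be bound in its binding domain.
Binding domain of *herself₆*: the embedded TP, whose subject is [Nadia₃'s colleague]₄.
*Freya₁* c-commands the anaphor but is outside its binding domain → cannot satisfy Principle A.
*Noor₂* c-commands the anaphor but is outside its binding domain → cannot satisfy Principle A.
*Nadia₃* does not c-command the anaphor → cannot bind it.
*[Nadia₃'s colleague]₄* c-commands the anaphor within its binding domain → licit binder.
*Yuki₅* does not c-command the anaphor → cannot bind it.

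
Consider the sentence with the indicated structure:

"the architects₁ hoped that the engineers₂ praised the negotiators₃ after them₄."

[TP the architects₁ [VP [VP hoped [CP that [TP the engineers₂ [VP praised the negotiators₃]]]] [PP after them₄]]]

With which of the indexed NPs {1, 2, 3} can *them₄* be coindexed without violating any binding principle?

{2, 3}

*them* is a pronoun, so Principle B applies: it must be free in its binding domain.
Binding domain of *them₄*: the matrix TP, whose subject is the architects₁.
*the architects₁* c-commands the pronoun within its binding domain → coindexation would violate Principle B.
*the engineers₂* and the pronoun do not c-command one another → neither Principle B nor Principle C is at stake; coindexation permitted.
*the negotiators₃* and the pronoun do not c-command one another → neither Principle B nor Principle C is at stake; coindexation permitted.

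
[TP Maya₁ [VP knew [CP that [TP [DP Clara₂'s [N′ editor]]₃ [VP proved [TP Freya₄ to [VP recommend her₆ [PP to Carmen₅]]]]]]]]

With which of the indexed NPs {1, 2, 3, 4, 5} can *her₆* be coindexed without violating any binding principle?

*her* is a pronoun, so Principle B applies: it must be free in its binding domain.
Binding domain of *her₆*: the embedded TP, whose subject is Freya₄.
*Maya₁* c-commands the pronoun but from outside its binding domain, and is not c-commanded by it → coindexation permitted.
*Clara₂* and the pronoun do not c-command one another → neither Principle B nor Principle C is at stake; coindexation permitted.
*[Clara₂'s editor]₃* c-commands the pronoun but from outside its binding domain, and is not c-commanded by it → coindexation permitted.
*Freya₄* c-commands the pronoun within its binding domain → coindexation would violate Principle B.
*Carmen₅*: the pronoun c-commands this R-expression → coindexation would violate Principle C on *Carmen₅*.

{1, 2, 3}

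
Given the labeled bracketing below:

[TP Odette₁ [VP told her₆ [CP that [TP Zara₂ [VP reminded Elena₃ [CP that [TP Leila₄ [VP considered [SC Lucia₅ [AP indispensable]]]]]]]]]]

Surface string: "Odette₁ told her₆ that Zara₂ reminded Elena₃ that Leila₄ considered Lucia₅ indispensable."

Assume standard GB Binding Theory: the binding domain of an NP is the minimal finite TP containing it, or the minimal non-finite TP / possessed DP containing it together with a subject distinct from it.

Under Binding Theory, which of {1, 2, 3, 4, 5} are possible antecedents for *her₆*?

none

*her* is a pronoun, so Principle B applies: it must be free in its binding domain.
Binding domain of *her₆*: the matrix TP, whose subject is Odette₁.
*Odette₁* c-commands the pronoun within its binding domain → coindexation would violate Principle B.
*Zara₂*: the pronoun c-commands this R-expression → coindexation would violate Principle C on *Zara₂*.
*Elena₃*: the pronoun c-commands this R-expression → coindexation would violate Principle C on *Elena₃*.
*Leila₄*: the pronoun c-commands this R-expression → coindexation would violate Principle C on *Leila₄*.
*Lucia₅*: the pronoun c-commands this R-expression → coindexation would violate Principle C on *Lucia₅*.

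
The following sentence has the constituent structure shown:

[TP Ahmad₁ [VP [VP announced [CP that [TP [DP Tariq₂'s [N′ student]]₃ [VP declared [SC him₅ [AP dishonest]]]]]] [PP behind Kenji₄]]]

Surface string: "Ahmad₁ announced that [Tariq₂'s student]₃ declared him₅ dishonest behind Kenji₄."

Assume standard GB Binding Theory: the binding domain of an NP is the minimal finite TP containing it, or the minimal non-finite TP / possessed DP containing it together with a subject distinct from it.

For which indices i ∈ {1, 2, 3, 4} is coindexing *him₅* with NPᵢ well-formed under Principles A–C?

{1, 2, 4}

*him* is a pronoun, so Principle B applies: it must be free in its binding domain.
Binding domain of *him₅*: the embedded TP, whose subject is [Tariq₂'s student]₃.
*Ahmad₁* c-commands the pronoun but from outside its binding domain, and is not c-commanded by it → coindexation permitted.
*Tariq₂* and the pronoun do not c-command one another → neither Principle B nor Principle C is at stake; coindexation permitted.
*[Tariq₂'s student]₃* c-commands the pronoun within its binding domain → coindexation would violate Principle B.
*Kenji₄* and the pronoun do not c-command one another → neither Principle B nor Principle C is at stake; coindexation permitted.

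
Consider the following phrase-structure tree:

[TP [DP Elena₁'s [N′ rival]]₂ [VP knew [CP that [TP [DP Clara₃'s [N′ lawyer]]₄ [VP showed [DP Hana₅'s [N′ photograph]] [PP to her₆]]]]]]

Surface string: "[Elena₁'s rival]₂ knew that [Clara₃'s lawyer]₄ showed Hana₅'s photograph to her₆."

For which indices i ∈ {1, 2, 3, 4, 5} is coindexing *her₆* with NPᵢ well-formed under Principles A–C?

*her* is a pronoun, so Principle B applies: it must be free in its binding domain.
Binding domain of *her₆*: the embedded TP, whose subject is [Clara₃'s lawyer]₄.
*Elena₁* and the pronoun do not c-command one another → neither Principle B nor Principle C is at stake; coindexation permitted.
*[Elena₁'s rival]₂* c-commands the pronoun but from outside its binding domain, and is not c-commanded by it → coindexation permitted.
*Clara₃* and the pronoun do not c-command one another → neither Principle B nor Principle C is at stake; coindexation permitted.
*[Clara₃'s lawyer]₄* c-commands the pronoun within its binding domain → coindexation would violate Principle B.
*Hana₅* and the pronoun do not c-command one another → neither Principle B nor Principle C is at stake; coindexation permitted.

{1, 2, 3, 5}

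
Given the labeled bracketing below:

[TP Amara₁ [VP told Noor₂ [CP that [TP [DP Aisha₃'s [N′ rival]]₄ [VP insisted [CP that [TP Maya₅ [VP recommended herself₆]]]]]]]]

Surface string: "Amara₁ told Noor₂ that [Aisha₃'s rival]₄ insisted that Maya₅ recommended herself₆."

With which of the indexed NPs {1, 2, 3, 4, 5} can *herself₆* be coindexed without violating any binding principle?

*herself* is an anaphor, so Principle A applies: it must be bound in its binding domain.
Binding domain of *herself₆*: the embedded TP, whose subject is Maya₅.
*Amara₁* c-commands the anaphor but is outside its binding domain → cannot satisfy Principle A.
*Noor₂* c-commands the anaphor but is outside its binding domain → cannot satisfy Principle A.
*Aisha₃* does not c-command the anaphor → cannot bind it.
*[Aisha₃'s rival]₄* c-commands the anaphor but is outside its binding domain → cannot satisfy Principle A.
*Maya₅* c-commands the anaphor within its binding domain → licit binder.

{5}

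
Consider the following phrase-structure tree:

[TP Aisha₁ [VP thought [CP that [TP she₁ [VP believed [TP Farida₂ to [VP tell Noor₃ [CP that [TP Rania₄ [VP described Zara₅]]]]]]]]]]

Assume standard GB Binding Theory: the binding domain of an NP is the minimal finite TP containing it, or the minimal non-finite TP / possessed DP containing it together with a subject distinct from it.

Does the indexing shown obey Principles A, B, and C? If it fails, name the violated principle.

The two coindexed NPs are *Aisha₁* and *she₁*.
*she₁* is a pronoun; nothing c-commands it within its binding domain (the embedded TP.), so Principle B holds trivially.
*Aisha₁* is an R-expression; *she₁* does not c-command it, and no other NP shares its index, so Principle C is satisfied.
All principles are respected.

grammatical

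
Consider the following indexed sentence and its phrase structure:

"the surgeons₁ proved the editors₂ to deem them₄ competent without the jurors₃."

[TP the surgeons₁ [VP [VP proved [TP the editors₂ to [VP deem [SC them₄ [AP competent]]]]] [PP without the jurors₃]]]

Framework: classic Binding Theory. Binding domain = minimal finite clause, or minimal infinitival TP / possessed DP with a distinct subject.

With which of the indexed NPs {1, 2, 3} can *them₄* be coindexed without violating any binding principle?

*them* is a pronoun, so Principle B applies: it must be free in its binding domain.
Binding domain of *them₄*: the embedded TP, whose subject is the editors₂.
*the surgeons₁* c-commands the pronoun but from outside its binding domain, and is not c-commanded by it → coindexation permitted.
*the editors₂* c-commands the pronoun within its binding domain → coindexation would violate Principle B.
*the jurors₃* and the pronoun do not c-command one another → neither Principle B nor Principle C is at stake; coindexation permitted.

{1, 3}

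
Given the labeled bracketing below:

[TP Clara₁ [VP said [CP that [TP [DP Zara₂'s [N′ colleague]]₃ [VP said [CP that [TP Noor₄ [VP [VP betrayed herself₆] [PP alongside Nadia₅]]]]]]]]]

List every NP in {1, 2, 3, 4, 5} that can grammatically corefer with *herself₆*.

*herself* is an anaphor, so Principle A applies: it must be bound in its binding domain.
Binding domain of *herself₆*: the embedded TP, whose subject is Noor₄.
*Clara₁* c-commands the anaphor but is outside its binding domain → cannot satisfy Principle A.
*Zara₂* does not c-command the anaphor → cannot bind it.
*[Zara₂'s colleague]₃* c-commands the anaphor but is outside its binding domain → cannot satisfy Principle A.
*Noor₄* c-commands the anaphor within its binding domain → licit binder.
*Nadia₅* does not c-command the anaphor → cannot bind it.

{4}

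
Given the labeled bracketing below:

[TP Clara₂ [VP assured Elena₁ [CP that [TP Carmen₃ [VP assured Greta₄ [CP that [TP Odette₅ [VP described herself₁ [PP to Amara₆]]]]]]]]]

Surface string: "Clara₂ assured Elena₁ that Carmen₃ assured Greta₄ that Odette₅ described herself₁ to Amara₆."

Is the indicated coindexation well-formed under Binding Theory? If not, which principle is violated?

Principle A

The two coindexed NPs are *Elena₁* and *herself₁*.
*herself₁* is an anaphor. Principle A requires it to be bound within its binding domain — the embedded TP, whose subject is Odette₅.
Within that domain it is c-commanded by *Odette₅*, which does not share its index.
*Elena₁* does c-command the anaphor, but from outside its binding domain.
The anaphor is unbound in its domain → Principle A violation.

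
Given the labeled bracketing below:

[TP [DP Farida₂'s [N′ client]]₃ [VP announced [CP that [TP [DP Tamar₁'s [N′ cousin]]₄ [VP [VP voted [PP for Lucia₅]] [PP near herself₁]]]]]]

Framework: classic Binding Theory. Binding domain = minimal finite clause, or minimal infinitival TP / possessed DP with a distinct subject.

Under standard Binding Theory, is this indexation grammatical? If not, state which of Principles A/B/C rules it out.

Principle A

The two coindexed NPs are *Tamar₁* and *herself₁*.
*herself₁* is an anaphor. Principle A requires it to be bound within its binding domain — the embedded TP, whose subject is [Tamar₁'s cousin]₄.
Within that domain it is c-commanded by *[Tamar₁'s cousin]₄*, which does not share its index.
*Tamar₁* does not c-command the anaphor at all.
The anaphor is unbound in its domain → Principle A violation.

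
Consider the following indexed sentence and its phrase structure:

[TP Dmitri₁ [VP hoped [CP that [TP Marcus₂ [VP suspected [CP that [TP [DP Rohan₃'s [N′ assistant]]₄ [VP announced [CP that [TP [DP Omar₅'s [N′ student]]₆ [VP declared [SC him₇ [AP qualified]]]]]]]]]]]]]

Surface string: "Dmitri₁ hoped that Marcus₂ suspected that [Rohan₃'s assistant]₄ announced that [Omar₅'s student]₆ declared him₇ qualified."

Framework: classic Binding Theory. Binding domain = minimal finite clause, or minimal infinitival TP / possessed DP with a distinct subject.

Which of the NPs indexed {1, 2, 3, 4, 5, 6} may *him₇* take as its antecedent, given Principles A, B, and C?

*him* is a pronoun, so Principle B applies: it must be free in its binding domain.
Binding domain of *him₇*: the embedded TP, whose subject is [Omar₅'s student]₆.
*Dmitri₁* c-commands the pronoun but from outside its binding domain, and is not c-commanded by it → coindexation permitted.
*Marcus₂* c-commands the pronoun but from outside its binding domain, and is not c-commanded by it → coindexation permitted.
*Rohan₃* and the pronoun do not c-command one another → neither Principle B nor Principle C is at stake; coindexation permitted.
*[Rohan₃'s assistant]₄* c-commands the pronoun but from outside its binding domain, and is not c-commanded by it → coindexation permitted.
*Omar₅* and the pronoun do not c-command one another → neither Principle B nor Principle C is at stake; coindexation permitted.
*[Omar₅'s student]₆* c-commands the pronoun within its binding domain → coindexation would violate Principle B.

{1, 2, 3, 4, 5}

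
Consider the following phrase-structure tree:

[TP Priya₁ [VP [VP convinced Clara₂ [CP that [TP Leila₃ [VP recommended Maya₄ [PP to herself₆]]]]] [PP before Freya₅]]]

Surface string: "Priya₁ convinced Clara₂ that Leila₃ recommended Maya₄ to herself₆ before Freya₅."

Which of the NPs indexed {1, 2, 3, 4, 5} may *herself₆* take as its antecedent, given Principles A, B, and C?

*herself* is an anaphor, so Principle A applies: it must be bound in its binding domain.
Binding domain of *herself₆*: the embedded TP, whose subject is Leila₃.
*Priya₁* c-commands the anaphor but is outside its binding domain → cannot satisfy Principle A.
*Clara₂* c-commands the anaphor but is outside its binding domain → cannot satisfy Principle A.
*Leila₃* c-commands the anaphor within its binding domain → licit binder.
*Maya₄* c-commands the anaphor within its binding domain → licit binder.
*Freya₅* does not c-command the anaphor → cannot bind it.

{3, 4}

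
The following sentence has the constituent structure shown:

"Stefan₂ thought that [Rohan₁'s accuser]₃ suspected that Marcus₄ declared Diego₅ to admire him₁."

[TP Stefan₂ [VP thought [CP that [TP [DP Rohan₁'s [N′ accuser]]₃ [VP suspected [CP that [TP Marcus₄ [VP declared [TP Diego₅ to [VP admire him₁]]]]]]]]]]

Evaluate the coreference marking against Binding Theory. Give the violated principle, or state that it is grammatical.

The two coindexed NPs are *Rohan₁* and *him₁*.
*him₁* is a pronoun; its binding domain is the embedded TP, whose subject is Diego₅. Within that domain it is c-commanded only by *Diego₅*, which carries a different index — the pronoun is free locally, so Principle B holds.
*Rohan₁* is an R-expression; *him₁* does not c-command it, and no other NP shares its index, so Principle C is satisfied.
All principles are respected.

grammatical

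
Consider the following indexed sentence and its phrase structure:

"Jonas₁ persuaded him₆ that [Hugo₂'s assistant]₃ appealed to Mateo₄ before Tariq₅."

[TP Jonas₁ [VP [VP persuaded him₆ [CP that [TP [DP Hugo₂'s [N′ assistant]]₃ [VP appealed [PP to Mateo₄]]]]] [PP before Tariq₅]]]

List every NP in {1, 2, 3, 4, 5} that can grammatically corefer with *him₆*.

*him* is a pronoun, so Principle B applies: it must be free in its binding domain.
Binding domain of *him₆*: the matrix TP, whose subject is Jonas₁.
*Jonas₁* c-commands the pronoun within its binding domain → coindexation would violate Principle B.
*Hugo₂*: the pronoun c-commands this R-expression → coindexation would violate Principle C on *Hugo₂*.
*[Hugo₂'s assistant]₃*: the pronoun c-commands this R-expression → coindexation would violate Principle C on *[Hugo₂'s assistant]₃*.
*Mateo₄*: the pronoun c-commands this R-expression → coindexation would violate Principle C on *Mateo₄*.
*Tariq₅* and the pronoun do not c-command one another → neither Principle B nor Principle C is at stake; coindexation permitted.

{5}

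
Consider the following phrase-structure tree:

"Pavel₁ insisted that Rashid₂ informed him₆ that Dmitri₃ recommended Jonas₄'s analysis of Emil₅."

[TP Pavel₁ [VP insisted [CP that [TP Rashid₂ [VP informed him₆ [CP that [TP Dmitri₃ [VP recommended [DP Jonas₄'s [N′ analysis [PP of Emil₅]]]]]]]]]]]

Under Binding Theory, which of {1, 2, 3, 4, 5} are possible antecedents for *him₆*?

*him* is a pronoun, so Principle B applies: it must be free in its binding domain.
Binding domain of *him₆*: the embedded TP, whose subject is Rashid₂.
*Pavel₁* c-commands the pronoun but from outside its binding domain, and is not c-commanded by it → coindexation permitted.
*Rashid₂* c-commands the pronoun within its binding domain → coindexation would violate Principle B.
*Dmitri₃*: the pronoun c-commands this R-expression → coindexation would violate Principle C on *Dmitri₃*.
*Jonas₄*: the pronoun c-commands this R-expression → coindexation would violate Principle C on *Jonas₄*.
*Emil₅*: the pronoun c-commands this R-expression → coindexation would violate Principle C on *Emil₅*.

{1}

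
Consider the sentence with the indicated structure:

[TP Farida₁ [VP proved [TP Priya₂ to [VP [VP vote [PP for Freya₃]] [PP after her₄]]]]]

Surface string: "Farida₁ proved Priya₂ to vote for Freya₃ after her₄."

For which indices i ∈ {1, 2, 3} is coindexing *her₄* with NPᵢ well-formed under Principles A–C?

*her* is a pronoun, so Principle B applies: it must be free in its binding domain.
Binding domain of *her₄*: the embedded TP, whose subject is Priya₂.
*Farida₁* c-commands the pronoun but from outside its binding domain, and is not c-commanded by it → coindexation permitted.
*Priya₂* c-commands the pronoun within its binding domain → coindexation would violate Principle B.
*Freya₃* and the pronoun do not c-command one another → neither Principle B nor Principle C is at stake; coindexation permitted.

{1, 3}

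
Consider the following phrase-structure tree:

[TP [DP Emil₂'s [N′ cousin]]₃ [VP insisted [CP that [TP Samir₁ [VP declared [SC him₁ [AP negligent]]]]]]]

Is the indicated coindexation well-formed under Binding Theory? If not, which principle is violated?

The two coindexed NPs are *Samir₁* and *him₁*.
*him₁* is a pronoun. Its binding domain is the embedded TP, whose subject is Samir₁.
*Samir₁* c-commands it within that domain and carries the same index.
The pronoun is locally bound → Principle B violation.

Principle B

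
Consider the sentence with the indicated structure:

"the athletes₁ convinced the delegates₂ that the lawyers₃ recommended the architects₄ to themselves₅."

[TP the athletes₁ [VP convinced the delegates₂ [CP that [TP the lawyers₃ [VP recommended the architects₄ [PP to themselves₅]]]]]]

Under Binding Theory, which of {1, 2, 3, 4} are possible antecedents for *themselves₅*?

{3, 4}

*themselves* is an anaphor, so Principle A applies: it must be bound in its binding domain.
Binding domain of *themselves₅*: the embedded TP, whose subject is the lawyers₃.
*the athletes₁* c-commands the anaphor but is outside its binding domain → cannot satisfy Principle A.
*the delegates₂* c-commands the anaphor but is outside its binding domain → cannot satisfy Principle A.
*the lawyers₃* c-commands the anaphor within its binding domain → licit binder.
*the architects₄* c-commands the anaphor within its binding domain → licit binder.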